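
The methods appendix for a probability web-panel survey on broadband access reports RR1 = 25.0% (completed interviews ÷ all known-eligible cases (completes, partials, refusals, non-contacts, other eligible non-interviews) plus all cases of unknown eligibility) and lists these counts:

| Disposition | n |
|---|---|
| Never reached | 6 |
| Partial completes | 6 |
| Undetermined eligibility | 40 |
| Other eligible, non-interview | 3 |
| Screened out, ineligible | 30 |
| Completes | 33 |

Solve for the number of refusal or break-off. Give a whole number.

44

RR1 = 33 / D = 0.250
D = 33 / 0.250 = 132.0
Remaining denominator categories sum to 88
refusal or break-off = 132.0 − 88 ≈ 44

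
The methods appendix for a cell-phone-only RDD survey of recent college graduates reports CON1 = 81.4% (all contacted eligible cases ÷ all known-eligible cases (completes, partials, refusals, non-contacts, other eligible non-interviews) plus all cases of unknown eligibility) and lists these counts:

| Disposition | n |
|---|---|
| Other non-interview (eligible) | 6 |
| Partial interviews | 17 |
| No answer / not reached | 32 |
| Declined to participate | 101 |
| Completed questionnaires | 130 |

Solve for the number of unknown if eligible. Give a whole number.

Numerator = 130 + 17 + 101 + 6 = 254
CON1 = 254 / D = 0.814
D = 254 / 0.814 = 312.0
Rest of base = 286
unknown if eligible = 312.0 − 286 ≈ 26

26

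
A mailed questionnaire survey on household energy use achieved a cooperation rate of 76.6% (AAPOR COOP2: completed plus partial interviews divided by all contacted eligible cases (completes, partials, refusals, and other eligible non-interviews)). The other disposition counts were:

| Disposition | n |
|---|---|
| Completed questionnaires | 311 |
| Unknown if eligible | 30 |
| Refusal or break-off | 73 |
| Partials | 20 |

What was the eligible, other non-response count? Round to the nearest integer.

Num: 311 + 20 = 331
COOP2 = 331 / D = 0.766
D = 331 / 0.766 = 432.1
Rest of base = 404
eligible, other non-response = 432.1 − 404 ≈ 28

28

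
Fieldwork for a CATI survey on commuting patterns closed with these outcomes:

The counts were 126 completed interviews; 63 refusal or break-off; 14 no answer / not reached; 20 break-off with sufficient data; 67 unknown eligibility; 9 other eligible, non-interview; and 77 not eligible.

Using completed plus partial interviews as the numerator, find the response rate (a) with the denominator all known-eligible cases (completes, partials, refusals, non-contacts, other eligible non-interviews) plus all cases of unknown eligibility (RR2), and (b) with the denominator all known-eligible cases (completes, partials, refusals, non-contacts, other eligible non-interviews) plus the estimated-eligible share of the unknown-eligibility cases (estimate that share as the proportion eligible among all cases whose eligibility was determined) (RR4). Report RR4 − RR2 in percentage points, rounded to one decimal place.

2.9

Top → 126 + 20 = 146
Denominator → 126 + 20 + 63 + 14 + 9 + 67 = 299
RR2 = 146 / 299 = 0.4883
Eligible (known) → 126 + 20 + 63 + 14 + 9 = 232
e = 232 / (232 + 77) = 232 / 309 = 0.7508
e × U → 0.7508 × 67 = 50.30
Denominator → 232 + 50.30 = 282.30
RR4 = 146 / 282.30 = 0.5172
Difference = 51.72 − 48.83 = 2.89 percentage points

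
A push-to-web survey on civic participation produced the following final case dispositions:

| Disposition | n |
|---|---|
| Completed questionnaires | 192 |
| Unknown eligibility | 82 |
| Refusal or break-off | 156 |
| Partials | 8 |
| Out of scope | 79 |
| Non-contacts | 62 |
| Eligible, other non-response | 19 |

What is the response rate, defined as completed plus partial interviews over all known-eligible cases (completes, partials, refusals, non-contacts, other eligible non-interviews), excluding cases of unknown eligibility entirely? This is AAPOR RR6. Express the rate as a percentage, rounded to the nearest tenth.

Top = 192 + 8 = 200
Base = 192 + 8 + 156 + 62 + 19 = 437
RR6 = 200 / 437 = 0.4577

45.8%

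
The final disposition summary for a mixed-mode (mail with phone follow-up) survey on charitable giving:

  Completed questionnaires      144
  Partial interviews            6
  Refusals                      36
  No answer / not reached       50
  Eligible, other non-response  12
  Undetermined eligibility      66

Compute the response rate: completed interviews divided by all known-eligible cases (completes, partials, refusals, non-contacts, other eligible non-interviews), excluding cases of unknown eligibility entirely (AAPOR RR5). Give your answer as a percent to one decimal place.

58.1%

Top → 144
Base → 144 + 6 + 36 + 50 + 12 = 248
RR5 = 144 / 248 = 0.5806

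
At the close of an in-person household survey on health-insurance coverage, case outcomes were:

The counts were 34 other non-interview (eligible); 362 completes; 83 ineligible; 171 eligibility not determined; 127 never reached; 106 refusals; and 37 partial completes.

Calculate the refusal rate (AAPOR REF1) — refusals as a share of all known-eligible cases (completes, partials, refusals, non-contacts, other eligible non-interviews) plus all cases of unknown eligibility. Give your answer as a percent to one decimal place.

12.7%

Num = 106
Denominator = 362 + 37 + 106 + 127 + 34 + 171 = 837
REF1 = 106 / 837 = 0.1266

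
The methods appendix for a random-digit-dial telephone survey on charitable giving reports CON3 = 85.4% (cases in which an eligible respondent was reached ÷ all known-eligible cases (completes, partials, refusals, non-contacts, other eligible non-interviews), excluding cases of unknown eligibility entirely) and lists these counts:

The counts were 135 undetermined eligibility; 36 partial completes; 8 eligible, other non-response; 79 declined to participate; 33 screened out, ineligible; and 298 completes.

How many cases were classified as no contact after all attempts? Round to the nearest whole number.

72

Top → 298 + 36 + 79 + 8 = 421
CON3 = 421 / D = 0.854
D = 421 / 0.854 = 493.0
Remaining denominator categories sum to 421
no contact after all attempts = 493.0 − 421 ≈ 72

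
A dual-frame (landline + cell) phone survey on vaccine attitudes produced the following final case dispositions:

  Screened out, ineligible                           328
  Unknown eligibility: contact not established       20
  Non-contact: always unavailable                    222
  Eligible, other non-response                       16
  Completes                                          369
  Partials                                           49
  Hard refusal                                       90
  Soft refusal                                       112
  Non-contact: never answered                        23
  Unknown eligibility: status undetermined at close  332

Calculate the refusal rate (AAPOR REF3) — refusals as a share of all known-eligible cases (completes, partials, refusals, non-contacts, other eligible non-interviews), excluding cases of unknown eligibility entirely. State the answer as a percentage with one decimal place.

Declined to participate = 90 + 112 = 202
No contact after all attempts = 23 + 222 = 245
Undetermined eligibility = 20 + 332 = 352
Numerator: 202
Denom: 369 + 49 + 202 + 245 + 16 = 881
REF3 = 202 / 881 = 0.2293

22.9%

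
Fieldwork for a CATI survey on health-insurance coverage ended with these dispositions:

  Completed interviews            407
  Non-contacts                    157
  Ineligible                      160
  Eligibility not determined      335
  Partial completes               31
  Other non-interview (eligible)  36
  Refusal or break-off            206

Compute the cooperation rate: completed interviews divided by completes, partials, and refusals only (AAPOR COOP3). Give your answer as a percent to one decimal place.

63.2%

Top = 407
Denominator = 407 + 31 + 206 = 644
COOP3 = 407 / 644 = 0.6320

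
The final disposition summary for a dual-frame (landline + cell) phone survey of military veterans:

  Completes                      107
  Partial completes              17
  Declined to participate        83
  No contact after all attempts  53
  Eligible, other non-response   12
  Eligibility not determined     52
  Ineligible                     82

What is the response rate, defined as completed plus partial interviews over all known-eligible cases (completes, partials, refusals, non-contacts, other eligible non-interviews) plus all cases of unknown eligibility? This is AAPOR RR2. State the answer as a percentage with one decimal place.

38.3%

Numerator = 107 + 17 = 124
Denom = 107 + 17 + 83 + 53 + 12 + 52 = 324
RR2 = 124 / 324 = 0.3827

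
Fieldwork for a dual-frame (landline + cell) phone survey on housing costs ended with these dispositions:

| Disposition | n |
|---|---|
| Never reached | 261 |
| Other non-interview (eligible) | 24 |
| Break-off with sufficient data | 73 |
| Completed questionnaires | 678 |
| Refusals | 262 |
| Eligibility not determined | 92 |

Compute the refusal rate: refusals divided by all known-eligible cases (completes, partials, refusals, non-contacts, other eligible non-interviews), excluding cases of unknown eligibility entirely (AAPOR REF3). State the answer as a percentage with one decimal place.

Top = 262
Denom = 678 + 73 + 262 + 261 + 24 = 1298
REF3 = 262 / 1298 = 0.2018

20.2%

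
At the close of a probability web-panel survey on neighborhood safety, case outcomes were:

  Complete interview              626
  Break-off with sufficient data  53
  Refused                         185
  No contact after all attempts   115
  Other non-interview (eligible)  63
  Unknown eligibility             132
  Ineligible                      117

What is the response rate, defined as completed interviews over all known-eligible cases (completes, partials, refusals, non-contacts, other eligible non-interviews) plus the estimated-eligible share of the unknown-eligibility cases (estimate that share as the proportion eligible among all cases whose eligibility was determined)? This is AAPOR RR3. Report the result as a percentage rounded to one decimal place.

Numerator: 626
Eligible (known): 626 + 53 + 185 + 115 + 63 = 1042
e = 1042 / (1042 + 117) = 1042 / 1159 = 0.8991
Estimated eligible among unknowns: 0.8991 × 132 = 118.68
Denominator: 1042 + 118.68 = 1160.68
RR3 = 626 / 1160.68 = 0.5393

53.9%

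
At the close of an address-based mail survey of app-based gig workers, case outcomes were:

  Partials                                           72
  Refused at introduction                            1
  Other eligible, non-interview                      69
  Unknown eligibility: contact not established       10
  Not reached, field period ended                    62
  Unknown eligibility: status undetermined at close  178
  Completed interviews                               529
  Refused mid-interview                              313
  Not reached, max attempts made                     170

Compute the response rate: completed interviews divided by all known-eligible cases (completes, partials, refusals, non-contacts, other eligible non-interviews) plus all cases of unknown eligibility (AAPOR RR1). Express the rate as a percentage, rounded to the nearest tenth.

Declined to participate = 1 + 313 = 314
No contact after all attempts = 62 + 170 = 232
Undetermined eligibility = 10 + 178 = 188
Num: 529
Denominator: 529 + 72 + 314 + 232 + 69 + 188 = 1404
RR1 = 529 / 1404 = 0.3768

37.7%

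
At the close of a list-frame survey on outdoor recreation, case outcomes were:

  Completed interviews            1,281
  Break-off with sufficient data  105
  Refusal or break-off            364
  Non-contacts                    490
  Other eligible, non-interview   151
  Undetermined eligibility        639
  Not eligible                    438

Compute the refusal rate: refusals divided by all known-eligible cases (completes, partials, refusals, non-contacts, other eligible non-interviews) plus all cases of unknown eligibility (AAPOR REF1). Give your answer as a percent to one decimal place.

12.0%

Num: 364
Denom: 1281 + 105 + 364 + 490 + 151 + 639 = 3030
REF1 = 364 / 3030 = 0.1201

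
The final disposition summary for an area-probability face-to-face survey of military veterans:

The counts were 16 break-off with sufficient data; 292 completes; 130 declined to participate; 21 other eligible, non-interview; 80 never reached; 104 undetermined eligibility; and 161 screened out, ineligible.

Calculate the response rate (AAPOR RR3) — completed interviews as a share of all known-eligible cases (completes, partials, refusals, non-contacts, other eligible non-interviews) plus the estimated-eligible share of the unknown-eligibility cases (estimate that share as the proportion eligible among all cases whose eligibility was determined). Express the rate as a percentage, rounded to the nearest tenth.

Top → 292
Determined eligible → 292 + 16 + 130 + 80 + 21 = 539
e = 539 / (539 + 161) = 539 / 700 = 0.7700
e × U → 0.7700 × 104 = 80.08
Denom → 539 + 80.08 = 619.08
RR3 = 292 / 619.08 = 0.4717

47.2%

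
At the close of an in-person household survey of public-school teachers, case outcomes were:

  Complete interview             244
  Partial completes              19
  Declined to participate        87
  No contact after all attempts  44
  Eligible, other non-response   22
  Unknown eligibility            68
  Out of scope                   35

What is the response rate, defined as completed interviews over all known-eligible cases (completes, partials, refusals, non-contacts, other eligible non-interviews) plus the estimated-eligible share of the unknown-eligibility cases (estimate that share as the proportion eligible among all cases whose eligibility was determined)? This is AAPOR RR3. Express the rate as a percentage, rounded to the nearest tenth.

51.0%

Num: 244
Known eligible: 244 + 19 + 87 + 44 + 22 = 416
e = 416 / (416 + 35) = 416 / 451 = 0.9224
Estimated eligible among unknowns: 0.9224 × 68 = 62.72
Base: 416 + 62.72 = 478.72
RR3 = 244 / 478.72 = 0.5097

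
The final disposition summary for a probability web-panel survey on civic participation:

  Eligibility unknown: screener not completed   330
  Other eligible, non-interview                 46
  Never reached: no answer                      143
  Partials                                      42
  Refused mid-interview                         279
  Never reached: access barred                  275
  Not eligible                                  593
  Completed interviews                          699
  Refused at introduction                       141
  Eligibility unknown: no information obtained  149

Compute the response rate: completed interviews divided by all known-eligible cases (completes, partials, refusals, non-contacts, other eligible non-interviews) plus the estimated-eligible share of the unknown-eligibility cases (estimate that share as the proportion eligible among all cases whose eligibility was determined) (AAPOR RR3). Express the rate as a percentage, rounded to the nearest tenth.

Refusals = 141 + 279 = 420
Non-contacts = 143 + 275 = 418
Eligibility not determined = 330 + 149 = 479
Top: 699
Determined eligible: 699 + 42 + 420 + 418 + 46 = 1625
e = 1625 / (1625 + 593) = 1625 / 2218 = 0.7326
Eligible share of unknowns: 0.7326 × 479 = 350.92
Base: 1625 + 350.92 = 1975.92
RR3 = 699 / 1975.92 = 0.3538

35.4%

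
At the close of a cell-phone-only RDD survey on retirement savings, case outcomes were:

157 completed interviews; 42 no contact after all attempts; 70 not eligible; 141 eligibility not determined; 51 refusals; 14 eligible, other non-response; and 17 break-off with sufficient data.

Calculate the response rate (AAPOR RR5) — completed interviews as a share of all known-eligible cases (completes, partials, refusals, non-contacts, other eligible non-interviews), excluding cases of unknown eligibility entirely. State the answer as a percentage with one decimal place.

Numerator → 157
Base → 157 + 17 + 51 + 42 + 14 = 281
RR5 = 157 / 281 = 0.5587

55.9%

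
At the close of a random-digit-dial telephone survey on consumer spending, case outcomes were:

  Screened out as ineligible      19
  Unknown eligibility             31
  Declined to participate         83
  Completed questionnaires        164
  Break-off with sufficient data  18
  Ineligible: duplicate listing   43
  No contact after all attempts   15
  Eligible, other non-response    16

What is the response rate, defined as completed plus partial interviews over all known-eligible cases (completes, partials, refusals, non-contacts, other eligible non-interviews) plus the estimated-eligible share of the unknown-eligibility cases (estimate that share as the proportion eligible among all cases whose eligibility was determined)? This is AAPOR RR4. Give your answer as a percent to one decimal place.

56.6%

Ineligible = 19 + 43 = 62
Num → 164 + 18 = 182
Determined eligible → 164 + 18 + 83 + 15 + 16 = 296
e = 296 / (296 + 62) = 296 / 358 = 0.8268
Estimated eligible among unknowns → 0.8268 × 31 = 25.63
Denom → 296 + 25.63 = 321.63
RR4 = 182 / 321.63 = 0.5659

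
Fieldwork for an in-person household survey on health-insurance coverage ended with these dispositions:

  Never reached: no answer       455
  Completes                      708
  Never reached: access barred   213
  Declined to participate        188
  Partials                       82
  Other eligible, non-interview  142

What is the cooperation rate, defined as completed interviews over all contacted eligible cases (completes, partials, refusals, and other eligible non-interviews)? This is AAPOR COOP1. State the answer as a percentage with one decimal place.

Non-contacts = 455 + 213 = 668
Num: 708
Denominator: 708 + 82 + 188 + 142 = 1120
COOP1 = 708 / 1120 = 0.6321

63.2%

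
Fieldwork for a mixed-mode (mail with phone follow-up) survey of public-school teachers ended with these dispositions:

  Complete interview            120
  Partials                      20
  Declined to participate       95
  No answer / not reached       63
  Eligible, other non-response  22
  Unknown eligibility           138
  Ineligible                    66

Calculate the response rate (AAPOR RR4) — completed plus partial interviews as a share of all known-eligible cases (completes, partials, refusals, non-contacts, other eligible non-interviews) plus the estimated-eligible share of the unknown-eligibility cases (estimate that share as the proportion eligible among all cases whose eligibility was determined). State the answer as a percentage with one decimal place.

Top: 120 + 20 = 140
Known eligible: 120 + 20 + 95 + 63 + 22 = 320
e = 320 / (320 + 66) = 320 / 386 = 0.8290
Eligible share of unknowns: 0.8290 × 138 = 114.40
Denominator: 320 + 114.40 = 434.40
RR4 = 140 / 434.40 = 0.3223

32.2%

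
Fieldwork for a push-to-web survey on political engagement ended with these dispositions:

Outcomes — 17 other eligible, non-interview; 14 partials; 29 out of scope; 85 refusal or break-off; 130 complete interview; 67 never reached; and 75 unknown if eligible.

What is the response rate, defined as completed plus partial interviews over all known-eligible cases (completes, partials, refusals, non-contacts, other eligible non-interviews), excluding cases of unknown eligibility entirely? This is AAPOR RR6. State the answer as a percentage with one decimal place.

Num = 130 + 14 = 144
Base = 130 + 14 + 85 + 67 + 17 = 313
RR6 = 144 / 313 = 0.4601

46.0%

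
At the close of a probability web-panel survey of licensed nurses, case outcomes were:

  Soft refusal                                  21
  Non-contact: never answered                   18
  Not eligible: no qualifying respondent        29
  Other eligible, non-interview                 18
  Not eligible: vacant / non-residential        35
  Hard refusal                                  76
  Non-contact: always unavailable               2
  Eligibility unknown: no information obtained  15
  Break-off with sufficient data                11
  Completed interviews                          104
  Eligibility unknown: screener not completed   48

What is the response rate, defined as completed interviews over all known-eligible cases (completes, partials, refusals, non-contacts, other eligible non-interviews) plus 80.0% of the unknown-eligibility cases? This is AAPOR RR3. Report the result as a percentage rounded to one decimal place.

Declined to participate = 76 + 21 = 97
No answer / not reached = 18 + 2 = 20
Eligibility not determined = 48 + 15 = 63
Ineligible = 29 + 35 = 64
Num → 104
Eligible (known) → 104 + 11 + 97 + 20 + 18 = 250
Estimated eligible among unknowns → 0.8000 × 63 = 50.40
Denominator → 250 + 50.40 = 300.40
RR3 = 104 / 300.40 = 0.3462

34.6%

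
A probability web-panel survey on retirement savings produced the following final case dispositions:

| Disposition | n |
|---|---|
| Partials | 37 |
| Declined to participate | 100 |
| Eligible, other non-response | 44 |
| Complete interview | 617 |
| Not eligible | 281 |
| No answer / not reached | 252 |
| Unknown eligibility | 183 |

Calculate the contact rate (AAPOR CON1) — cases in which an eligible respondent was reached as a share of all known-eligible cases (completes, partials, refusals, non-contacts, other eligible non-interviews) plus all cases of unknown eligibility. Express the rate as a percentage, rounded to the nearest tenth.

Top = 617 + 37 + 100 + 44 = 798
Denom = 617 + 37 + 100 + 252 + 44 + 183 = 1233
CON1 = 798 / 1233 = 0.6472

64.7%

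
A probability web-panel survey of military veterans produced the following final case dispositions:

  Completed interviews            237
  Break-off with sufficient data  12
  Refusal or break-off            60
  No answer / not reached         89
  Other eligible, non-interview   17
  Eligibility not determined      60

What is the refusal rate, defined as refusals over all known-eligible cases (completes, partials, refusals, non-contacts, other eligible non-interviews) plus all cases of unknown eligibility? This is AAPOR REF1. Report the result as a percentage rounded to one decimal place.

Num = 60
Denom = 237 + 12 + 60 + 89 + 17 + 60 = 475
REF1 = 60 / 475 = 0.1263

12.6%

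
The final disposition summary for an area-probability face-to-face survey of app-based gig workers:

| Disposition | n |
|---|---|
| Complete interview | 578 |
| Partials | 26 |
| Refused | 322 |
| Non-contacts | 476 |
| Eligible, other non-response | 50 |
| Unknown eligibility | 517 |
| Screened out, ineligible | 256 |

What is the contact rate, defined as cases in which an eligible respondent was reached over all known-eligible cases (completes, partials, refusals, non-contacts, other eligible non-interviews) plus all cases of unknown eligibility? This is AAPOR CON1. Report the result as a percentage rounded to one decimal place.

Top = 578 + 26 + 322 + 50 = 976
Denom = 578 + 26 + 322 + 476 + 50 + 517 = 1969
CON1 = 976 / 1969 = 0.4957

49.6%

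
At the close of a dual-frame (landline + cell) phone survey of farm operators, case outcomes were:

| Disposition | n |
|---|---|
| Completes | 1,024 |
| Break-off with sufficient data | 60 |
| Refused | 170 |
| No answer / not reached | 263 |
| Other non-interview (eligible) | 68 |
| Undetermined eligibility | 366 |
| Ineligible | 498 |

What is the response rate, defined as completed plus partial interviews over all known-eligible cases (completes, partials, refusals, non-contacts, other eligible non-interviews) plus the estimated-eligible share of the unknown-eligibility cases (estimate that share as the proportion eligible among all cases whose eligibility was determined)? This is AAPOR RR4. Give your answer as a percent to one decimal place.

Numerator: 1024 + 60 = 1084
Eligible (known): 1024 + 60 + 170 + 263 + 68 = 1585
e = 1585 / (1585 + 498) = 1585 / 2083 = 0.7609
Eligible share of unknowns: 0.7609 × 366 = 278.49
Denom: 1585 + 278.49 = 1863.49
RR4 = 1084 / 1863.49 = 0.5817

58.2%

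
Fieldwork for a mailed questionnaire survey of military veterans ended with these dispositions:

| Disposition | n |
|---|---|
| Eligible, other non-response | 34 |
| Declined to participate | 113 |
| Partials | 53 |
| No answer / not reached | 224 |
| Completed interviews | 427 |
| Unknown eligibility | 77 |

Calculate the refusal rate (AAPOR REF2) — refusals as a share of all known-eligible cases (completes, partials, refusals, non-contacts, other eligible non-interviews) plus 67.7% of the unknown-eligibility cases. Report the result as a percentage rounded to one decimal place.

Num: 113
Eligible (known): 427 + 53 + 113 + 224 + 34 = 851
Estimated eligible among unknowns: 0.6770 × 77 = 52.13
Denominator: 851 + 52.13 = 903.13
REF2 = 113 / 903.13 = 0.1251

12.5%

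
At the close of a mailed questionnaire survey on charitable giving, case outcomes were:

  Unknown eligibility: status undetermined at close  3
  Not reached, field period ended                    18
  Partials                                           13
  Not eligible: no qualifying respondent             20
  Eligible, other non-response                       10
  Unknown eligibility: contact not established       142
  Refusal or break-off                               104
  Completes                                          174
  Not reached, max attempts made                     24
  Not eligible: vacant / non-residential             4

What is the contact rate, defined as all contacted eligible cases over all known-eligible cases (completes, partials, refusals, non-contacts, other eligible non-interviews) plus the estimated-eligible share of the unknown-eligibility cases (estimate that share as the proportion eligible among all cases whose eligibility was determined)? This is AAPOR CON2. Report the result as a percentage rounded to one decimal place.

62.9%

Non-contacts = 18 + 24 = 42
Undetermined eligibility = 142 + 3 = 145
Ineligible = 20 + 4 = 24
Num = 174 + 13 + 104 + 10 = 301
Determined eligible = 174 + 13 + 104 + 42 + 10 = 343
e = 343 / (343 + 24) = 343 / 367 = 0.9346
e × U = 0.9346 × 145 = 135.52
Denom = 343 + 135.52 = 478.52
CON2 = 301 / 478.52 = 0.6290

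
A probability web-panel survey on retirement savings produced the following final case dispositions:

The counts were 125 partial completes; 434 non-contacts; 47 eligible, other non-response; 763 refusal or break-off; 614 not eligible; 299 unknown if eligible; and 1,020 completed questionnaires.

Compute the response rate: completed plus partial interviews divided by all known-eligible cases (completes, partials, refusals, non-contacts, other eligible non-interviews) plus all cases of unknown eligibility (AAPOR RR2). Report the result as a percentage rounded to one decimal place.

Num: 1020 + 125 = 1145
Base: 1020 + 125 + 763 + 434 + 47 + 299 = 2688
RR2 = 1145 / 2688 = 0.4260

42.6%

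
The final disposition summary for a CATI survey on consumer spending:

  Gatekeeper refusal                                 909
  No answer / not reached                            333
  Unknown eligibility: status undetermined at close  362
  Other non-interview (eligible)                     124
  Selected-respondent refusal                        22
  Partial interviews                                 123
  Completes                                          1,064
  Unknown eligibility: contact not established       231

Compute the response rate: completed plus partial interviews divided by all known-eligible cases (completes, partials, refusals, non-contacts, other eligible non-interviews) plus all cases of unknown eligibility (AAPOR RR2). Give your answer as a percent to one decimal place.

Refusal or break-off = 909 + 22 = 931
Unknown eligibility = 231 + 362 = 593
Numerator → 1064 + 123 = 1187
Base → 1064 + 123 + 931 + 333 + 124 + 593 = 3168
RR2 = 1187 / 3168 = 0.3747

37.5%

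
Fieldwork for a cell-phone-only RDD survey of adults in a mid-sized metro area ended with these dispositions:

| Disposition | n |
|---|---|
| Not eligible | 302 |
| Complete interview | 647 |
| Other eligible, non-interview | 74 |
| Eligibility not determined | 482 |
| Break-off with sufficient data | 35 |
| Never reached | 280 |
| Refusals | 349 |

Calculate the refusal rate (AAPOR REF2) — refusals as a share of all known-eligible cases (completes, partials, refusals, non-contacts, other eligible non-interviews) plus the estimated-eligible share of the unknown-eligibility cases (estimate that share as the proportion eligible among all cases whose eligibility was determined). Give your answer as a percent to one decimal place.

19.6%

Numerator = 349
Known eligible = 647 + 35 + 349 + 280 + 74 = 1385
e = 1385 / (1385 + 302) = 1385 / 1687 = 0.8210
Eligible share of unknowns = 0.8210 × 482 = 395.72
Base = 1385 + 395.72 = 1780.72
REF2 = 349 / 1780.72 = 0.1960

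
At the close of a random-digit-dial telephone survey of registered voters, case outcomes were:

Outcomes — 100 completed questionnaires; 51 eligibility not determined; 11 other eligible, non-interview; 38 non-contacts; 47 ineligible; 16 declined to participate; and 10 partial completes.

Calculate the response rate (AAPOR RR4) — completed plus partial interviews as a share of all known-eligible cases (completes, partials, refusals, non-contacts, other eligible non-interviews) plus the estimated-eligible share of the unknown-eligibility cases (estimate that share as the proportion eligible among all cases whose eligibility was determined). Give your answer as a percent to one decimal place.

Top → 100 + 10 = 110
Known eligible → 100 + 10 + 16 + 38 + 11 = 175
e = 175 / (175 + 47) = 175 / 222 = 0.7883
Eligible share of unknowns → 0.7883 × 51 = 40.20
Denominator → 175 + 40.20 = 215.20
RR4 = 110 / 215.20 = 0.5112

51.1%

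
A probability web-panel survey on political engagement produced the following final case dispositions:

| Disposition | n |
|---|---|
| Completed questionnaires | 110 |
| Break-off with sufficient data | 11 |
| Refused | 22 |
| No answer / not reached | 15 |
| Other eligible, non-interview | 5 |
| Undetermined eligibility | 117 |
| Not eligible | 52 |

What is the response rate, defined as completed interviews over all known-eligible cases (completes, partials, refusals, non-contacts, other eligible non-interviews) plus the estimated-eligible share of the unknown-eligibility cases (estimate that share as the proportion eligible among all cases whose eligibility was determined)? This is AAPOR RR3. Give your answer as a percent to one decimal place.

43.7%

Numerator → 110
Determined eligible → 110 + 11 + 22 + 15 + 5 = 163
e = 163 / (163 + 52) = 163 / 215 = 0.7581
Eligible share of unknowns → 0.7581 × 117 = 88.70
Denominator → 163 + 88.70 = 251.70
RR3 = 110 / 251.70 = 0.4370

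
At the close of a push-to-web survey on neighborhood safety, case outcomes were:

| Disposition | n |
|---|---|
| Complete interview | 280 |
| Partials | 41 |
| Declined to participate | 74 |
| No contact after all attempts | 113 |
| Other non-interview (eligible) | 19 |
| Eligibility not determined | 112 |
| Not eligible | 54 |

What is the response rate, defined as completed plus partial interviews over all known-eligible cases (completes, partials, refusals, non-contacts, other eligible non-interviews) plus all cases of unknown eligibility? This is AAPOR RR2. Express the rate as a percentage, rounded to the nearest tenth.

50.2%

Numerator: 280 + 41 = 321
Base: 280 + 41 + 74 + 113 + 19 + 112 = 639
RR2 = 321 / 639 = 0.5023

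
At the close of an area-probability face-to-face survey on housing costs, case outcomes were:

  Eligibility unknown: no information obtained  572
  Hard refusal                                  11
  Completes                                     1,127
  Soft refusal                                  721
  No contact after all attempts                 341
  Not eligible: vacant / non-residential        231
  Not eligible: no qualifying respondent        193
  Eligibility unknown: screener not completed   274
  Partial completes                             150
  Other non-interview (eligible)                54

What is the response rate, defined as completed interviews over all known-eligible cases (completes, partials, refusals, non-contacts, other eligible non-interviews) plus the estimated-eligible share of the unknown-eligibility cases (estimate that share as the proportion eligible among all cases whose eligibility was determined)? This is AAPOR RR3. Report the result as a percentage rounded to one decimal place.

Declined to participate = 11 + 721 = 732
Unknown eligibility = 274 + 572 = 846
Not eligible = 193 + 231 = 424
Numerator: 1127
Known eligible: 1127 + 150 + 732 + 341 + 54 = 2404
e = 2404 / (2404 + 424) = 2404 / 2828 = 0.8501
Eligible share of unknowns: 0.8501 × 846 = 719.18
Denominator: 2404 + 719.18 = 3123.18
RR3 = 1127 / 3123.18 = 0.3609

36.1%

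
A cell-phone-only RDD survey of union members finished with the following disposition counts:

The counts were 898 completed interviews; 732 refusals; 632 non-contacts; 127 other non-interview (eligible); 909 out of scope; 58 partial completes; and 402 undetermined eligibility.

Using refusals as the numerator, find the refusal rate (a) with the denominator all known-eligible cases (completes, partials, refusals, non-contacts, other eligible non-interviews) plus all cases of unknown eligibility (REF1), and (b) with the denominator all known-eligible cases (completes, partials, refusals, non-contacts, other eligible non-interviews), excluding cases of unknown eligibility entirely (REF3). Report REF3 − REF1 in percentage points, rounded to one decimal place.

4.2

Num → 732
Base → 898 + 58 + 732 + 632 + 127 + 402 = 2849
REF1 = 732 / 2849 = 0.2569
Base → 898 + 58 + 732 + 632 + 127 = 2447
REF3 = 732 / 2447 = 0.2991
Difference = 29.91 − 25.69 = 4.22 percentage points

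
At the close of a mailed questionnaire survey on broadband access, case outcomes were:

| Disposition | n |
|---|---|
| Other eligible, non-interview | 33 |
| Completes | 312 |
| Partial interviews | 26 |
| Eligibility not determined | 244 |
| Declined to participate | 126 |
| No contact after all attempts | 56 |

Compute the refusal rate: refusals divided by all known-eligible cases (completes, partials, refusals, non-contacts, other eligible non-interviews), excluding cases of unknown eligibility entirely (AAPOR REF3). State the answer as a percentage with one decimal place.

22.8%

Top: 126
Denom: 312 + 26 + 126 + 56 + 33 = 553
REF3 = 126 / 553 = 0.2278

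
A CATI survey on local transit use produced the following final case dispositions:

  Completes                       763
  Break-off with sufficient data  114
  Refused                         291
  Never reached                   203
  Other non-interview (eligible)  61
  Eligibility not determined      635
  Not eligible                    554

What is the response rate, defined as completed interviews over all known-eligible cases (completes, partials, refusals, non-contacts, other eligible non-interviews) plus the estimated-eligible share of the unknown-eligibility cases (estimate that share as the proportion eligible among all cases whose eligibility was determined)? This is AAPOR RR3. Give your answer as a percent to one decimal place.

40.4%

Num: 763
Known eligible: 763 + 114 + 291 + 203 + 61 = 1432
e = 1432 / (1432 + 554) = 1432 / 1986 = 0.7210
Estimated eligible among unknowns: 0.7210 × 635 = 457.83
Denom: 1432 + 457.83 = 1889.83
RR3 = 763 / 1889.83 = 0.4037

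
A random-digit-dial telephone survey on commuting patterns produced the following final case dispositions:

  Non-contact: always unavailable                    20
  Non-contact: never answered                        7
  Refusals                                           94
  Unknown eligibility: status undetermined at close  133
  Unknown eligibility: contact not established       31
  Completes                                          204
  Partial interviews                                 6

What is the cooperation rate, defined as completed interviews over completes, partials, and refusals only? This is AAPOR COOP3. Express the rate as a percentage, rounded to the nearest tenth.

67.1%

No answer / not reached = 7 + 20 = 27
Unknown if eligible = 31 + 133 = 164
Num = 204
Denom = 204 + 6 + 94 = 304
COOP3 = 204 / 304 = 0.6711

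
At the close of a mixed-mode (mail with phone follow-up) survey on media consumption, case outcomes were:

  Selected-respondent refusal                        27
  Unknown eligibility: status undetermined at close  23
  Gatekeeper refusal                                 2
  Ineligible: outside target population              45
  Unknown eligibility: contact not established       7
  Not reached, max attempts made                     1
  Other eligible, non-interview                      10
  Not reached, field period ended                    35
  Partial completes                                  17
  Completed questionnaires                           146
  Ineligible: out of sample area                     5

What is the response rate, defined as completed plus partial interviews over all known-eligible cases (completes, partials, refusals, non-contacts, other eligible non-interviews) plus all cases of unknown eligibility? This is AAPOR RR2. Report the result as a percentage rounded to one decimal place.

60.8%

Declined to participate = 2 + 27 = 29
Non-contacts = 35 + 1 = 36
Eligibility not determined = 7 + 23 = 30
Ineligible = 45 + 5 = 50
Top = 146 + 17 = 163
Denominator = 146 + 17 + 29 + 36 + 10 + 30 = 268
RR2 = 163 / 268 = 0.6082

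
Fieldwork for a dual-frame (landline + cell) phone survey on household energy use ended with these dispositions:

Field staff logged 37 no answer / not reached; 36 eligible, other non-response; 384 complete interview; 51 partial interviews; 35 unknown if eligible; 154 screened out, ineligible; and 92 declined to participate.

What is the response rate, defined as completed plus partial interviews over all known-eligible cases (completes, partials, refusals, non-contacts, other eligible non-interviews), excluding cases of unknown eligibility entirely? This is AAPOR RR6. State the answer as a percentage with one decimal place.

Num → 384 + 51 = 435
Denom → 384 + 51 + 92 + 37 + 36 = 600
RR6 = 435 / 600 = 0.7250

72.5%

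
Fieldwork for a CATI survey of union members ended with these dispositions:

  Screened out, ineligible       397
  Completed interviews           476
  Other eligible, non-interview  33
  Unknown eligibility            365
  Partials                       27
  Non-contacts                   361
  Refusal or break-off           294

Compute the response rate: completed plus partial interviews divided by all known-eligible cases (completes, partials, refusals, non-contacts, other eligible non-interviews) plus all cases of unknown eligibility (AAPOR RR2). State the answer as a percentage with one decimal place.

Top = 476 + 27 = 503
Base = 476 + 27 + 294 + 361 + 33 + 365 = 1556
RR2 = 503 / 1556 = 0.3233

32.3%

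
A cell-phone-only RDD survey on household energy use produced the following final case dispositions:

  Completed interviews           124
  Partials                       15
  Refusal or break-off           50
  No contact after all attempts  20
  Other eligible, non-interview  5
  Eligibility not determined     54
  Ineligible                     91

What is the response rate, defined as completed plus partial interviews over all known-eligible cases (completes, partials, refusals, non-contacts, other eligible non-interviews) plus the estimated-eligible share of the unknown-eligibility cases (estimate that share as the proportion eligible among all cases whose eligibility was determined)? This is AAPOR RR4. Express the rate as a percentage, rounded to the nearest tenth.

55.2%

Top = 124 + 15 = 139
Eligible (known) = 124 + 15 + 50 + 20 + 5 = 214
e = 214 / (214 + 91) = 214 / 305 = 0.7016
Eligible share of unknowns = 0.7016 × 54 = 37.89
Denom = 214 + 37.89 = 251.89
RR4 = 139 / 251.89 = 0.5518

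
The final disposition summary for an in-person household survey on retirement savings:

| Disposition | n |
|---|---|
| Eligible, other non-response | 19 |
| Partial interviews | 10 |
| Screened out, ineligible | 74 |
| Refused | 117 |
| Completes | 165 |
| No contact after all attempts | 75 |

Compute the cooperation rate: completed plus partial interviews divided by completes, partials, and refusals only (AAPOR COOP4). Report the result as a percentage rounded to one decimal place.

Numerator = 165 + 10 = 175
Base = 165 + 10 + 117 = 292
COOP4 = 175 / 292 = 0.5993

59.9%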